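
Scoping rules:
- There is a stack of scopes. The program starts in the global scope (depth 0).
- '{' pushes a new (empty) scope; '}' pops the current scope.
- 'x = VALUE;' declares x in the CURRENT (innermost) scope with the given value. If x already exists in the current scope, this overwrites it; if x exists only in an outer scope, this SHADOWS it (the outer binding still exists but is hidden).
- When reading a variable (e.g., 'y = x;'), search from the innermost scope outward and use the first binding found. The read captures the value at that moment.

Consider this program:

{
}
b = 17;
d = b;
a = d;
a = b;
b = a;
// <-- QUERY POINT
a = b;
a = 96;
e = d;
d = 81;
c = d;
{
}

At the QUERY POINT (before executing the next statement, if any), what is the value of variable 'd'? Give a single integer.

Answer: 17

Derivation:
Step 1: enter scope (depth=1)
Step 2: exit scope (depth=0)
Step 3: declare b=17 at depth 0
Step 4: declare d=(read b)=17 at depth 0
Step 5: declare a=(read d)=17 at depth 0
Step 6: declare a=(read b)=17 at depth 0
Step 7: declare b=(read a)=17 at depth 0
Visible at query point: a=17 b=17 d=17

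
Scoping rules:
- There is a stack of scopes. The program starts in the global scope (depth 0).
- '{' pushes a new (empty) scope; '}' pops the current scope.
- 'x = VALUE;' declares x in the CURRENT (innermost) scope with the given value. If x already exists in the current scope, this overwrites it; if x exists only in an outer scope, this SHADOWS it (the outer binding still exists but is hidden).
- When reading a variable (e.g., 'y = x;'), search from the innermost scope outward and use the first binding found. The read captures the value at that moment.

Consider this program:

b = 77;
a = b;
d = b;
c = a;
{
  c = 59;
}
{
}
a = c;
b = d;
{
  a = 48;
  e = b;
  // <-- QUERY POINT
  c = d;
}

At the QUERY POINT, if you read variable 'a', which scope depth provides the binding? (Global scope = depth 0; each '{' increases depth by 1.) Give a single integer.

Answer: 1

Derivation:
Step 1: declare b=77 at depth 0
Step 2: declare a=(read b)=77 at depth 0
Step 3: declare d=(read b)=77 at depth 0
Step 4: declare c=(read a)=77 at depth 0
Step 5: enter scope (depth=1)
Step 6: declare c=59 at depth 1
Step 7: exit scope (depth=0)
Step 8: enter scope (depth=1)
Step 9: exit scope (depth=0)
Step 10: declare a=(read c)=77 at depth 0
Step 11: declare b=(read d)=77 at depth 0
Step 12: enter scope (depth=1)
Step 13: declare a=48 at depth 1
Step 14: declare e=(read b)=77 at depth 1
Visible at query point: a=48 b=77 c=77 d=77 e=77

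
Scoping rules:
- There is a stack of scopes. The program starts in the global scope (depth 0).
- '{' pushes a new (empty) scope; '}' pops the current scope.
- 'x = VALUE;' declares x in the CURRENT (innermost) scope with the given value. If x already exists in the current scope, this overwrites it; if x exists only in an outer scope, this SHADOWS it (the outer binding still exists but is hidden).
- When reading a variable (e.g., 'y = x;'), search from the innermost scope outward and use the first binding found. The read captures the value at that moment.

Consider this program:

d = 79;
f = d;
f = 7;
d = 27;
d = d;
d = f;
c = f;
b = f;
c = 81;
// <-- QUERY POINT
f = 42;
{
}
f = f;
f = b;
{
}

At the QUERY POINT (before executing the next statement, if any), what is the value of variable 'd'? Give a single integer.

Answer: 7

Derivation:
Step 1: declare d=79 at depth 0
Step 2: declare f=(read d)=79 at depth 0
Step 3: declare f=7 at depth 0
Step 4: declare d=27 at depth 0
Step 5: declare d=(read d)=27 at depth 0
Step 6: declare d=(read f)=7 at depth 0
Step 7: declare c=(read f)=7 at depth 0
Step 8: declare b=(read f)=7 at depth 0
Step 9: declare c=81 at depth 0
Visible at query point: b=7 c=81 d=7 f=7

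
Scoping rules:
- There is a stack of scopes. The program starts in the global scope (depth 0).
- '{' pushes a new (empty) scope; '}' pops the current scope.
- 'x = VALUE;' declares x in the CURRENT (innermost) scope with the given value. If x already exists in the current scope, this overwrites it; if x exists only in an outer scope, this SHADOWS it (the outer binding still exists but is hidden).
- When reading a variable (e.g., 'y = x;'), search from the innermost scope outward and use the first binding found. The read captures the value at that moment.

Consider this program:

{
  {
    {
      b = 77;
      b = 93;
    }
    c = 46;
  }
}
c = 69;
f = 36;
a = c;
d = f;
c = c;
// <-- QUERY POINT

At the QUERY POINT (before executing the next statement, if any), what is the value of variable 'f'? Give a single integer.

Step 1: enter scope (depth=1)
Step 2: enter scope (depth=2)
Step 3: enter scope (depth=3)
Step 4: declare b=77 at depth 3
Step 5: declare b=93 at depth 3
Step 6: exit scope (depth=2)
Step 7: declare c=46 at depth 2
Step 8: exit scope (depth=1)
Step 9: exit scope (depth=0)
Step 10: declare c=69 at depth 0
Step 11: declare f=36 at depth 0
Step 12: declare a=(read c)=69 at depth 0
Step 13: declare d=(read f)=36 at depth 0
Step 14: declare c=(read c)=69 at depth 0
Visible at query point: a=69 c=69 d=36 f=36

Answer: 36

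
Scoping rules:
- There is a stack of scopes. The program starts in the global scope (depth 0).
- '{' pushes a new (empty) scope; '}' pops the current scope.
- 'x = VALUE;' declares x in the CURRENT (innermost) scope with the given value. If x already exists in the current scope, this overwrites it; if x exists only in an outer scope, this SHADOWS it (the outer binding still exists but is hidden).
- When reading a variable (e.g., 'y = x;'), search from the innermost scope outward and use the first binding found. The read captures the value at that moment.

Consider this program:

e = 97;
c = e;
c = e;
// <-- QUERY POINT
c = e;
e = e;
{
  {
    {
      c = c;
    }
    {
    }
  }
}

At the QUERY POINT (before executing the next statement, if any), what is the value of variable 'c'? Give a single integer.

Answer: 97

Derivation:
Step 1: declare e=97 at depth 0
Step 2: declare c=(read e)=97 at depth 0
Step 3: declare c=(read e)=97 at depth 0
Visible at query point: c=97 e=97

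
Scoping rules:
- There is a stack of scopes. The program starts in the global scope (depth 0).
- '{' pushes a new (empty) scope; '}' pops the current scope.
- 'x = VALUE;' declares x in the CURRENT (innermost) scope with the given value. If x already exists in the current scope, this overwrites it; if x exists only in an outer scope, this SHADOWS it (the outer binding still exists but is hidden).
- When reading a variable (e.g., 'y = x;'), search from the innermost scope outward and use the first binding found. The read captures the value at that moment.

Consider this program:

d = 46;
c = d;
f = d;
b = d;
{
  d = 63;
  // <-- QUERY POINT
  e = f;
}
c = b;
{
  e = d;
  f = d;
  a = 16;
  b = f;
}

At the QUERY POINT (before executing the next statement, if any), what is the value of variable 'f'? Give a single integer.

Answer: 46

Derivation:
Step 1: declare d=46 at depth 0
Step 2: declare c=(read d)=46 at depth 0
Step 3: declare f=(read d)=46 at depth 0
Step 4: declare b=(read d)=46 at depth 0
Step 5: enter scope (depth=1)
Step 6: declare d=63 at depth 1
Visible at query point: b=46 c=46 d=63 f=46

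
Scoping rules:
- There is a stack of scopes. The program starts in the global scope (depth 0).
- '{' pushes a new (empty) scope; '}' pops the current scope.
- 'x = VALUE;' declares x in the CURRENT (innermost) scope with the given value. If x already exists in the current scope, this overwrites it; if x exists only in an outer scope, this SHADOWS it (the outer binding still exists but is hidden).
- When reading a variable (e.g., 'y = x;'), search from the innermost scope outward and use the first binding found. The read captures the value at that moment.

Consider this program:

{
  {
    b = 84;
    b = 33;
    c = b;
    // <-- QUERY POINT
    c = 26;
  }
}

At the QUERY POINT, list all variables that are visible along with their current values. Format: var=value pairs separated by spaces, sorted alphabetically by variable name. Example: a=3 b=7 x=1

Answer: b=33 c=33

Derivation:
Step 1: enter scope (depth=1)
Step 2: enter scope (depth=2)
Step 3: declare b=84 at depth 2
Step 4: declare b=33 at depth 2
Step 5: declare c=(read b)=33 at depth 2
Visible at query point: b=33 c=33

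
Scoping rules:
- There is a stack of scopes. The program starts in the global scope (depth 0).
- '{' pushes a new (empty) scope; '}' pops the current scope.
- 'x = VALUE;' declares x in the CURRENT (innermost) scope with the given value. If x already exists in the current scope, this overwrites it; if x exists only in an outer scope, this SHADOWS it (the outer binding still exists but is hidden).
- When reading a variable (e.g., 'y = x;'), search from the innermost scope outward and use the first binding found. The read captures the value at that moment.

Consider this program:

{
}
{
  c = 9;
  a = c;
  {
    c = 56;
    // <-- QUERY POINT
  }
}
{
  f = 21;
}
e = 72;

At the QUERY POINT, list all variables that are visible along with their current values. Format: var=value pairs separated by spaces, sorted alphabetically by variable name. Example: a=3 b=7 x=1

Step 1: enter scope (depth=1)
Step 2: exit scope (depth=0)
Step 3: enter scope (depth=1)
Step 4: declare c=9 at depth 1
Step 5: declare a=(read c)=9 at depth 1
Step 6: enter scope (depth=2)
Step 7: declare c=56 at depth 2
Visible at query point: a=9 c=56

Answer: a=9 c=56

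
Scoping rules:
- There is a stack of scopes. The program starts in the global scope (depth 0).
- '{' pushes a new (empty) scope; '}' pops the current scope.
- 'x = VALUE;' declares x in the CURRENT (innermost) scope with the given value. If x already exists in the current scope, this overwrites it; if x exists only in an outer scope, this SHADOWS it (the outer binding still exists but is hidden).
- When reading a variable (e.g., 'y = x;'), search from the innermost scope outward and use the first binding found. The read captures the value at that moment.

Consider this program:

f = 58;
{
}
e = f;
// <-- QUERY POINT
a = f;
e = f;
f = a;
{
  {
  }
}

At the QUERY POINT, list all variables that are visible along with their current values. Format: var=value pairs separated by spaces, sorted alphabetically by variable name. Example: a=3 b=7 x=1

Step 1: declare f=58 at depth 0
Step 2: enter scope (depth=1)
Step 3: exit scope (depth=0)
Step 4: declare e=(read f)=58 at depth 0
Visible at query point: e=58 f=58

Answer: e=58 f=58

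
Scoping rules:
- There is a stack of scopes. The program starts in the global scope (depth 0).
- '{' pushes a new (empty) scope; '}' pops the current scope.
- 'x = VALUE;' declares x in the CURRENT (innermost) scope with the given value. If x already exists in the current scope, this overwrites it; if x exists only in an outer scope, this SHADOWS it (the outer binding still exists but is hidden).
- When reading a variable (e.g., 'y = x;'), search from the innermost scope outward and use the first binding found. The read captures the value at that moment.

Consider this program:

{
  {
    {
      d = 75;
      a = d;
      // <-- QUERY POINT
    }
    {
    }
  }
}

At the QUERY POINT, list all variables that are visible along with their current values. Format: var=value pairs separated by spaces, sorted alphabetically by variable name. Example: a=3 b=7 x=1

Step 1: enter scope (depth=1)
Step 2: enter scope (depth=2)
Step 3: enter scope (depth=3)
Step 4: declare d=75 at depth 3
Step 5: declare a=(read d)=75 at depth 3
Visible at query point: a=75 d=75

Answer: a=75 d=75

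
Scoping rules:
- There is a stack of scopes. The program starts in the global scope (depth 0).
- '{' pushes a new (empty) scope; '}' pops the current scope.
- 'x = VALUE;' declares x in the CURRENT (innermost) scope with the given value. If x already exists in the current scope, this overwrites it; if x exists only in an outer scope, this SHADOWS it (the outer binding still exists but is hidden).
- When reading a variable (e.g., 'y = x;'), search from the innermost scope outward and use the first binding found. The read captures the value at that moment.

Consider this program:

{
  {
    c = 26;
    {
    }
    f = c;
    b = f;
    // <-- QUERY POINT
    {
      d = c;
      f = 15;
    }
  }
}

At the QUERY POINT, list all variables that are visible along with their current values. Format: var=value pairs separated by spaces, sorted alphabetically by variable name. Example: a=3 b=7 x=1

Answer: b=26 c=26 f=26

Derivation:
Step 1: enter scope (depth=1)
Step 2: enter scope (depth=2)
Step 3: declare c=26 at depth 2
Step 4: enter scope (depth=3)
Step 5: exit scope (depth=2)
Step 6: declare f=(read c)=26 at depth 2
Step 7: declare b=(read f)=26 at depth 2
Visible at query point: b=26 c=26 f=26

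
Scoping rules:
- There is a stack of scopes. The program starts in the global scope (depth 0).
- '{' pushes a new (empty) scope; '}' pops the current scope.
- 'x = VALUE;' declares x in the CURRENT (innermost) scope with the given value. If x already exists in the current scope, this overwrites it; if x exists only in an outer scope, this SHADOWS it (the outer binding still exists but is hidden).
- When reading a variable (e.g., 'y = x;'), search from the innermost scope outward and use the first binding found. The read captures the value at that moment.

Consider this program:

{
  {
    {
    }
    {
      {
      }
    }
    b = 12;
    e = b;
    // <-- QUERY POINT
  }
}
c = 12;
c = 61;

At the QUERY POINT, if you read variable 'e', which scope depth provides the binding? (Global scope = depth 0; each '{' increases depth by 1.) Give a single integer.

Answer: 2

Derivation:
Step 1: enter scope (depth=1)
Step 2: enter scope (depth=2)
Step 3: enter scope (depth=3)
Step 4: exit scope (depth=2)
Step 5: enter scope (depth=3)
Step 6: enter scope (depth=4)
Step 7: exit scope (depth=3)
Step 8: exit scope (depth=2)
Step 9: declare b=12 at depth 2
Step 10: declare e=(read b)=12 at depth 2
Visible at query point: b=12 e=12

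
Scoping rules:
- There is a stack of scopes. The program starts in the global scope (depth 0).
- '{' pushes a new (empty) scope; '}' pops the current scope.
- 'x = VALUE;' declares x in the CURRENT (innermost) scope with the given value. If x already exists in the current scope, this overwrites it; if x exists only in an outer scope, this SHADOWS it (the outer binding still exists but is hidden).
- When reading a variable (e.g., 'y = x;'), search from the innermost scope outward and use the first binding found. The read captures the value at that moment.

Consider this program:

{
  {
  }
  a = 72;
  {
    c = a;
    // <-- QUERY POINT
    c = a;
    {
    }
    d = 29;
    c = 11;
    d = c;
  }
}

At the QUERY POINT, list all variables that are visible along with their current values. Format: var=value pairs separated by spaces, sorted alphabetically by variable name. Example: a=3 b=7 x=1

Step 1: enter scope (depth=1)
Step 2: enter scope (depth=2)
Step 3: exit scope (depth=1)
Step 4: declare a=72 at depth 1
Step 5: enter scope (depth=2)
Step 6: declare c=(read a)=72 at depth 2
Visible at query point: a=72 c=72

Answer: a=72 c=72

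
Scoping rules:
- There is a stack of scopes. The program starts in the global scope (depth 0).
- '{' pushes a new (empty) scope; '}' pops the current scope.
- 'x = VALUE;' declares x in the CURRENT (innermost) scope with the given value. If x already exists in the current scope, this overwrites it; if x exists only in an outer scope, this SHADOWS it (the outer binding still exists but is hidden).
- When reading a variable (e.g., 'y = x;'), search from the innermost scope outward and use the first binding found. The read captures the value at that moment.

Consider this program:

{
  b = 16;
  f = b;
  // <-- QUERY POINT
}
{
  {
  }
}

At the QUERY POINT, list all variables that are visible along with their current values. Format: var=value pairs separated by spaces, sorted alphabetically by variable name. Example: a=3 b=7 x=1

Answer: b=16 f=16

Derivation:
Step 1: enter scope (depth=1)
Step 2: declare b=16 at depth 1
Step 3: declare f=(read b)=16 at depth 1
Visible at query point: b=16 f=16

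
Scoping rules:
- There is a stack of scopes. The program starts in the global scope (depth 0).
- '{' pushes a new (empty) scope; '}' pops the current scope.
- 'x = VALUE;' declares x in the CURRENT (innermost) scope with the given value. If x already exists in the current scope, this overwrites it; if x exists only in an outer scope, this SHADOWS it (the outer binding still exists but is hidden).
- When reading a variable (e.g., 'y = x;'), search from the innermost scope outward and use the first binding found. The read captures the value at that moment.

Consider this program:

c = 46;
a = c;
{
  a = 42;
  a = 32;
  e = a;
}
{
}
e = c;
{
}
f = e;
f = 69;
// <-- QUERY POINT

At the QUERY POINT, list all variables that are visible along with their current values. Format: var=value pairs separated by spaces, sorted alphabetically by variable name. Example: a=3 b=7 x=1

Answer: a=46 c=46 e=46 f=69

Derivation:
Step 1: declare c=46 at depth 0
Step 2: declare a=(read c)=46 at depth 0
Step 3: enter scope (depth=1)
Step 4: declare a=42 at depth 1
Step 5: declare a=32 at depth 1
Step 6: declare e=(read a)=32 at depth 1
Step 7: exit scope (depth=0)
Step 8: enter scope (depth=1)
Step 9: exit scope (depth=0)
Step 10: declare e=(read c)=46 at depth 0
Step 11: enter scope (depth=1)
Step 12: exit scope (depth=0)
Step 13: declare f=(read e)=46 at depth 0
Step 14: declare f=69 at depth 0
Visible at query point: a=46 c=46 e=46 f=69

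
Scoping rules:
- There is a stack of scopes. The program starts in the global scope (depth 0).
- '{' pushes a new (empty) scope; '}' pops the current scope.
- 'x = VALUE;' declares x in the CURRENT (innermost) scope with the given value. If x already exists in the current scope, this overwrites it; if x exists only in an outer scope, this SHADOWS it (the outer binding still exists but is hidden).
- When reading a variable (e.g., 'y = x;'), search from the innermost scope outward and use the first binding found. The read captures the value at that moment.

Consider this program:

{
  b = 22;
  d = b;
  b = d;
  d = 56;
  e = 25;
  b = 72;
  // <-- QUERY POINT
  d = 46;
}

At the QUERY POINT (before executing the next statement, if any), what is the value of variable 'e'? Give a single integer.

Step 1: enter scope (depth=1)
Step 2: declare b=22 at depth 1
Step 3: declare d=(read b)=22 at depth 1
Step 4: declare b=(read d)=22 at depth 1
Step 5: declare d=56 at depth 1
Step 6: declare e=25 at depth 1
Step 7: declare b=72 at depth 1
Visible at query point: b=72 d=56 e=25

Answer: 25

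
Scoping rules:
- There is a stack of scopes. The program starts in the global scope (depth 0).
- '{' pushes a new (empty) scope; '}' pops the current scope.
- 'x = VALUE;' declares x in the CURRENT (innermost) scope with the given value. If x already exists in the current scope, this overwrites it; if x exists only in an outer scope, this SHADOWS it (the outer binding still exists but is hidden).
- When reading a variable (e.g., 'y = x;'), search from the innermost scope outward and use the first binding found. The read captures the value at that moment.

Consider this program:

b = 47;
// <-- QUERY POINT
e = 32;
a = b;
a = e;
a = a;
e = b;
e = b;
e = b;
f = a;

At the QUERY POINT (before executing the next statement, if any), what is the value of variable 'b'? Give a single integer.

Step 1: declare b=47 at depth 0
Visible at query point: b=47

Answer: 47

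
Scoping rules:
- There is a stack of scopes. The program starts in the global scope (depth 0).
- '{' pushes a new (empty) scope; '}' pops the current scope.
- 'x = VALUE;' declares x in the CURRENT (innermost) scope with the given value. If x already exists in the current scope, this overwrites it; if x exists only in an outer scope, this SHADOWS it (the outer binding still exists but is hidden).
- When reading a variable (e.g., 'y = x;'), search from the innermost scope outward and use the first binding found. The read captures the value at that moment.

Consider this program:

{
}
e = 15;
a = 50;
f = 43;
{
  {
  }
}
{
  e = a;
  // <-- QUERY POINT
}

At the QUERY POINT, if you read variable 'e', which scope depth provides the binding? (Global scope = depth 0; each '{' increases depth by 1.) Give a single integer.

Answer: 1

Derivation:
Step 1: enter scope (depth=1)
Step 2: exit scope (depth=0)
Step 3: declare e=15 at depth 0
Step 4: declare a=50 at depth 0
Step 5: declare f=43 at depth 0
Step 6: enter scope (depth=1)
Step 7: enter scope (depth=2)
Step 8: exit scope (depth=1)
Step 9: exit scope (depth=0)
Step 10: enter scope (depth=1)
Step 11: declare e=(read a)=50 at depth 1
Visible at query point: a=50 e=50 f=43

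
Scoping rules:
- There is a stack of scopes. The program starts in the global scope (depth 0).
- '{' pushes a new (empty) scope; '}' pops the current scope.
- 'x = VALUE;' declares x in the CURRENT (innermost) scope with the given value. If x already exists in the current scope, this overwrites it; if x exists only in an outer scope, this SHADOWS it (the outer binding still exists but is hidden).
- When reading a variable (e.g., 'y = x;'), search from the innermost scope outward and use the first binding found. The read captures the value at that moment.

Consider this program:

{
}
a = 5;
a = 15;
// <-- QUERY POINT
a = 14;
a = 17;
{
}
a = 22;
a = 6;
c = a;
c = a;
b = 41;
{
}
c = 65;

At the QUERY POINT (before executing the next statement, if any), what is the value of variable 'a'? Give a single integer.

Step 1: enter scope (depth=1)
Step 2: exit scope (depth=0)
Step 3: declare a=5 at depth 0
Step 4: declare a=15 at depth 0
Visible at query point: a=15

Answer: 15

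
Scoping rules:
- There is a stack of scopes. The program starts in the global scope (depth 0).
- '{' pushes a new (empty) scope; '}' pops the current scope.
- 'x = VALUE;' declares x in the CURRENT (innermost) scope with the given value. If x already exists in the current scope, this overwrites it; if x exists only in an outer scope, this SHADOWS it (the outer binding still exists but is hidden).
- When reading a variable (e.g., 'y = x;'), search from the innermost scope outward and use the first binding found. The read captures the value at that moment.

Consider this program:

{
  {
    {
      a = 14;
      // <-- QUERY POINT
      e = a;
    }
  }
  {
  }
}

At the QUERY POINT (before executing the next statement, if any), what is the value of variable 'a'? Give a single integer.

Answer: 14

Derivation:
Step 1: enter scope (depth=1)
Step 2: enter scope (depth=2)
Step 3: enter scope (depth=3)
Step 4: declare a=14 at depth 3
Visible at query point: a=14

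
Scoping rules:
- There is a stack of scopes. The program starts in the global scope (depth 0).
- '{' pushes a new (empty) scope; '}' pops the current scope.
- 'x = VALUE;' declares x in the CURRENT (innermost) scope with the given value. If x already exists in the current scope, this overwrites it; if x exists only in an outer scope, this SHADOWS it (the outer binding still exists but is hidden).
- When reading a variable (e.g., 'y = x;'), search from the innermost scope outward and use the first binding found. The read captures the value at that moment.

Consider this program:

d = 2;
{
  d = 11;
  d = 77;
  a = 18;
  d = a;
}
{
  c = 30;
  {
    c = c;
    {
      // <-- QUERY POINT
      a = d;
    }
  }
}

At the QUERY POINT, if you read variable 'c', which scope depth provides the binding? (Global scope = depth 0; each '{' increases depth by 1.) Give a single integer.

Answer: 2

Derivation:
Step 1: declare d=2 at depth 0
Step 2: enter scope (depth=1)
Step 3: declare d=11 at depth 1
Step 4: declare d=77 at depth 1
Step 5: declare a=18 at depth 1
Step 6: declare d=(read a)=18 at depth 1
Step 7: exit scope (depth=0)
Step 8: enter scope (depth=1)
Step 9: declare c=30 at depth 1
Step 10: enter scope (depth=2)
Step 11: declare c=(read c)=30 at depth 2
Step 12: enter scope (depth=3)
Visible at query point: c=30 d=2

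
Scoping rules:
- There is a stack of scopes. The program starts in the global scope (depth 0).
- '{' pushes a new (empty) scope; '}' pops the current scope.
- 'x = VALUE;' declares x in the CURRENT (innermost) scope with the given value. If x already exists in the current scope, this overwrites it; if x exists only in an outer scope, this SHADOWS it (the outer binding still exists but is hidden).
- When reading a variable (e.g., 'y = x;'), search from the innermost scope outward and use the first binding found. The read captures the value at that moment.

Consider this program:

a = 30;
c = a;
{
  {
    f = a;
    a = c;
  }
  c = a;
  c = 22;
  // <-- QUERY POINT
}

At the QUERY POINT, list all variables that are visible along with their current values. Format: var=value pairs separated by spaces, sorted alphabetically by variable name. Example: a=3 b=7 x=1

Step 1: declare a=30 at depth 0
Step 2: declare c=(read a)=30 at depth 0
Step 3: enter scope (depth=1)
Step 4: enter scope (depth=2)
Step 5: declare f=(read a)=30 at depth 2
Step 6: declare a=(read c)=30 at depth 2
Step 7: exit scope (depth=1)
Step 8: declare c=(read a)=30 at depth 1
Step 9: declare c=22 at depth 1
Visible at query point: a=30 c=22

Answer: a=30 c=22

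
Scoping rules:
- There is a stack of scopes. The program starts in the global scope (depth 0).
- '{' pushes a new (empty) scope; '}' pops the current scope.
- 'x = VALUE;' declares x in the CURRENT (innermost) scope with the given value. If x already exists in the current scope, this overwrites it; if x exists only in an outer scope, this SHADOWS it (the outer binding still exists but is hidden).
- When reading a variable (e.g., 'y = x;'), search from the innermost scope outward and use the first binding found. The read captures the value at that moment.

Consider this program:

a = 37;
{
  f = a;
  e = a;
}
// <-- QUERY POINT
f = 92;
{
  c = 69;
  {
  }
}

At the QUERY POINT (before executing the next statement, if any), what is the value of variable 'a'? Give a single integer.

Answer: 37

Derivation:
Step 1: declare a=37 at depth 0
Step 2: enter scope (depth=1)
Step 3: declare f=(read a)=37 at depth 1
Step 4: declare e=(read a)=37 at depth 1
Step 5: exit scope (depth=0)
Visible at query point: a=37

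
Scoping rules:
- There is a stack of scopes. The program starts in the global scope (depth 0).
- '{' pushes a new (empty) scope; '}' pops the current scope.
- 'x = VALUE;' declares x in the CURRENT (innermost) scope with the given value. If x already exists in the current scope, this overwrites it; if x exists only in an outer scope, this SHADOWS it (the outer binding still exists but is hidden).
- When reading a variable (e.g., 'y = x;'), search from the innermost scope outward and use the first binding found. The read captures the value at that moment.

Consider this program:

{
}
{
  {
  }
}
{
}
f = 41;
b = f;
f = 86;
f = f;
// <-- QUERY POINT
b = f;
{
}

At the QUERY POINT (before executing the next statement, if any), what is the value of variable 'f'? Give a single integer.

Step 1: enter scope (depth=1)
Step 2: exit scope (depth=0)
Step 3: enter scope (depth=1)
Step 4: enter scope (depth=2)
Step 5: exit scope (depth=1)
Step 6: exit scope (depth=0)
Step 7: enter scope (depth=1)
Step 8: exit scope (depth=0)
Step 9: declare f=41 at depth 0
Step 10: declare b=(read f)=41 at depth 0
Step 11: declare f=86 at depth 0
Step 12: declare f=(read f)=86 at depth 0
Visible at query point: b=41 f=86

Answer: 86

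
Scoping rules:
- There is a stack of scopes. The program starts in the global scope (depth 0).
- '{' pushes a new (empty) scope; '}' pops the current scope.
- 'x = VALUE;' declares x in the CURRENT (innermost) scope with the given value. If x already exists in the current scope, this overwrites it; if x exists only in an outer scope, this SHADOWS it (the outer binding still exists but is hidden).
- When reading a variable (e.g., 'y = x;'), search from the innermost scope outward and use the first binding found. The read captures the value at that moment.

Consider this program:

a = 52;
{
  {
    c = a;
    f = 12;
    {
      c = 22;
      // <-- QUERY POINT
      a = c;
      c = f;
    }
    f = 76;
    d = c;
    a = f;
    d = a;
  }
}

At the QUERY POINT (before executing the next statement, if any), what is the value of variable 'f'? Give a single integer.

Answer: 12

Derivation:
Step 1: declare a=52 at depth 0
Step 2: enter scope (depth=1)
Step 3: enter scope (depth=2)
Step 4: declare c=(read a)=52 at depth 2
Step 5: declare f=12 at depth 2
Step 6: enter scope (depth=3)
Step 7: declare c=22 at depth 3
Visible at query point: a=52 c=22 f=12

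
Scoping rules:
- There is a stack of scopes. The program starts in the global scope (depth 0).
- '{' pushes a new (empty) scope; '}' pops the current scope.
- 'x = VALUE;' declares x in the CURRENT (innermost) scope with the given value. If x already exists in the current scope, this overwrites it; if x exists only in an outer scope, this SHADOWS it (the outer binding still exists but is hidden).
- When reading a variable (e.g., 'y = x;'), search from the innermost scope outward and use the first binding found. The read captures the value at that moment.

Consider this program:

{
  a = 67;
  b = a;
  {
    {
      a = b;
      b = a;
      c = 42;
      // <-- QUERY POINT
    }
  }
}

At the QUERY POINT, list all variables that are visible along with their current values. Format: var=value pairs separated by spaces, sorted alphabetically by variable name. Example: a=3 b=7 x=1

Step 1: enter scope (depth=1)
Step 2: declare a=67 at depth 1
Step 3: declare b=(read a)=67 at depth 1
Step 4: enter scope (depth=2)
Step 5: enter scope (depth=3)
Step 6: declare a=(read b)=67 at depth 3
Step 7: declare b=(read a)=67 at depth 3
Step 8: declare c=42 at depth 3
Visible at query point: a=67 b=67 c=42

Answer: a=67 b=67 c=42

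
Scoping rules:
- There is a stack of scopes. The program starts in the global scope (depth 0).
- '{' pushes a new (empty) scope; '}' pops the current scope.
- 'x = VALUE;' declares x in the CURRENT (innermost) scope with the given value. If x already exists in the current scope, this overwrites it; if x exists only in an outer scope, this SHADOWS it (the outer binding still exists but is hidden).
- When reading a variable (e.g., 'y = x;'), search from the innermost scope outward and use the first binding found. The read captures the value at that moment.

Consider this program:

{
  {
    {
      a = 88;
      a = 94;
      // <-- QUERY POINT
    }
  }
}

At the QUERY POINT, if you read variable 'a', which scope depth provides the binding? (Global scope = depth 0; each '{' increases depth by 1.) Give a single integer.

Answer: 3

Derivation:
Step 1: enter scope (depth=1)
Step 2: enter scope (depth=2)
Step 3: enter scope (depth=3)
Step 4: declare a=88 at depth 3
Step 5: declare a=94 at depth 3
Visible at query point: a=94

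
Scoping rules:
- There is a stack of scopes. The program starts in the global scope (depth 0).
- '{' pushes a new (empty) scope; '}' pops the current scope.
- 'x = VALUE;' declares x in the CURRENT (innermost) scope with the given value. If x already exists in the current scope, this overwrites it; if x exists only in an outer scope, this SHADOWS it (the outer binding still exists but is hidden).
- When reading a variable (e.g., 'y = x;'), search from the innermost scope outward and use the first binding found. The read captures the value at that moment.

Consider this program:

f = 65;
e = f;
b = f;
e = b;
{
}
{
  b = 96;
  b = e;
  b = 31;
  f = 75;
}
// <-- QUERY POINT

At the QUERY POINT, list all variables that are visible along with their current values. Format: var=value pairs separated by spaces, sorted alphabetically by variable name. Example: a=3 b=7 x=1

Step 1: declare f=65 at depth 0
Step 2: declare e=(read f)=65 at depth 0
Step 3: declare b=(read f)=65 at depth 0
Step 4: declare e=(read b)=65 at depth 0
Step 5: enter scope (depth=1)
Step 6: exit scope (depth=0)
Step 7: enter scope (depth=1)
Step 8: declare b=96 at depth 1
Step 9: declare b=(read e)=65 at depth 1
Step 10: declare b=31 at depth 1
Step 11: declare f=75 at depth 1
Step 12: exit scope (depth=0)
Visible at query point: b=65 e=65 f=65

Answer: b=65 e=65 f=65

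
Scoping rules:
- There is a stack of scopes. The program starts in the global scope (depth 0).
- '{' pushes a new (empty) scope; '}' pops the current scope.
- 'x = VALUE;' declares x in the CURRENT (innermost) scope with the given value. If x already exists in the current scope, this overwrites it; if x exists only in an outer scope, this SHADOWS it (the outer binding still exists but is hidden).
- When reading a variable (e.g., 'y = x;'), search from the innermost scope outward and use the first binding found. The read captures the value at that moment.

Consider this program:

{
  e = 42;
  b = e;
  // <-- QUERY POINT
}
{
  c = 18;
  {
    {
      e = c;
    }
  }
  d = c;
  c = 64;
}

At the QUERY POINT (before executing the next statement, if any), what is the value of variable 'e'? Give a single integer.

Answer: 42

Derivation:
Step 1: enter scope (depth=1)
Step 2: declare e=42 at depth 1
Step 3: declare b=(read e)=42 at depth 1
Visible at query point: b=42 e=42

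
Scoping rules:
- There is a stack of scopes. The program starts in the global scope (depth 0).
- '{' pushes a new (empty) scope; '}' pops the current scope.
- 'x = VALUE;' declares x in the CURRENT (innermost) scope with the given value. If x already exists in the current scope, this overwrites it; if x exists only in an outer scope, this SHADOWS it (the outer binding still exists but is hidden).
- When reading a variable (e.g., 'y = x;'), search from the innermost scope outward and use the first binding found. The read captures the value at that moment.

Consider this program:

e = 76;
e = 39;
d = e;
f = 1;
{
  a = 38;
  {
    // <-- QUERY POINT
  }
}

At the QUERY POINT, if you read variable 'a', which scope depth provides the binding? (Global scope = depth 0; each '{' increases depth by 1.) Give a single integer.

Step 1: declare e=76 at depth 0
Step 2: declare e=39 at depth 0
Step 3: declare d=(read e)=39 at depth 0
Step 4: declare f=1 at depth 0
Step 5: enter scope (depth=1)
Step 6: declare a=38 at depth 1
Step 7: enter scope (depth=2)
Visible at query point: a=38 d=39 e=39 f=1

Answer: 1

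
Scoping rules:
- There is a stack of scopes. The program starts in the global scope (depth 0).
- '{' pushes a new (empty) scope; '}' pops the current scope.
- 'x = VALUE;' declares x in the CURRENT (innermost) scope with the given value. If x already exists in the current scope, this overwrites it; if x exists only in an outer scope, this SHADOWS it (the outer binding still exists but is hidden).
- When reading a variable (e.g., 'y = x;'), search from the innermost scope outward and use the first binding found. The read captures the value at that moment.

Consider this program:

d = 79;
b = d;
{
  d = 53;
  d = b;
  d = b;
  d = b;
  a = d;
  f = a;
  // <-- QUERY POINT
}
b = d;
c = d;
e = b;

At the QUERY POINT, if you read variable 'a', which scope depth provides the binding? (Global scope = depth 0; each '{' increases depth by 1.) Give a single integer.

Step 1: declare d=79 at depth 0
Step 2: declare b=(read d)=79 at depth 0
Step 3: enter scope (depth=1)
Step 4: declare d=53 at depth 1
Step 5: declare d=(read b)=79 at depth 1
Step 6: declare d=(read b)=79 at depth 1
Step 7: declare d=(read b)=79 at depth 1
Step 8: declare a=(read d)=79 at depth 1
Step 9: declare f=(read a)=79 at depth 1
Visible at query point: a=79 b=79 d=79 f=79

Answer: 1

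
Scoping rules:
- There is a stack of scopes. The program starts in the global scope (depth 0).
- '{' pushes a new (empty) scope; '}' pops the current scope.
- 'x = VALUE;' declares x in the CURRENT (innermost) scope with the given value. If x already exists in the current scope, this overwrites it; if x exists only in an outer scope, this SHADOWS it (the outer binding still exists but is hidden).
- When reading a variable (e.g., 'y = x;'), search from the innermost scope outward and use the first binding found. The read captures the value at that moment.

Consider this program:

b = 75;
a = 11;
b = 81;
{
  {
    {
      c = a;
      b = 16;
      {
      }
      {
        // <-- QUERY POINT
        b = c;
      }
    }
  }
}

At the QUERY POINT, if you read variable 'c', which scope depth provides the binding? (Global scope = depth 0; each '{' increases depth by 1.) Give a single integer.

Step 1: declare b=75 at depth 0
Step 2: declare a=11 at depth 0
Step 3: declare b=81 at depth 0
Step 4: enter scope (depth=1)
Step 5: enter scope (depth=2)
Step 6: enter scope (depth=3)
Step 7: declare c=(read a)=11 at depth 3
Step 8: declare b=16 at depth 3
Step 9: enter scope (depth=4)
Step 10: exit scope (depth=3)
Step 11: enter scope (depth=4)
Visible at query point: a=11 b=16 c=11

Answer: 3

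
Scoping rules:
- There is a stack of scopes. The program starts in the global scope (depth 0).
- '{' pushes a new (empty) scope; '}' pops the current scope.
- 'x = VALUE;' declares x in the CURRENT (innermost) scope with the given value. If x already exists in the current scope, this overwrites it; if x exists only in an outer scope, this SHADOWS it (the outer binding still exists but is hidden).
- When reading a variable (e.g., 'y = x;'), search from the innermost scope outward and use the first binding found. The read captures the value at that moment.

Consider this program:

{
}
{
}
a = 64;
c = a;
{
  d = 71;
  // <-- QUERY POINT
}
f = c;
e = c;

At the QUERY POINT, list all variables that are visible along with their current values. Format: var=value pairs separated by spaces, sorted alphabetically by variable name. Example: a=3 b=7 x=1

Answer: a=64 c=64 d=71

Derivation:
Step 1: enter scope (depth=1)
Step 2: exit scope (depth=0)
Step 3: enter scope (depth=1)
Step 4: exit scope (depth=0)
Step 5: declare a=64 at depth 0
Step 6: declare c=(read a)=64 at depth 0
Step 7: enter scope (depth=1)
Step 8: declare d=71 at depth 1
Visible at query point: a=64 c=64 d=71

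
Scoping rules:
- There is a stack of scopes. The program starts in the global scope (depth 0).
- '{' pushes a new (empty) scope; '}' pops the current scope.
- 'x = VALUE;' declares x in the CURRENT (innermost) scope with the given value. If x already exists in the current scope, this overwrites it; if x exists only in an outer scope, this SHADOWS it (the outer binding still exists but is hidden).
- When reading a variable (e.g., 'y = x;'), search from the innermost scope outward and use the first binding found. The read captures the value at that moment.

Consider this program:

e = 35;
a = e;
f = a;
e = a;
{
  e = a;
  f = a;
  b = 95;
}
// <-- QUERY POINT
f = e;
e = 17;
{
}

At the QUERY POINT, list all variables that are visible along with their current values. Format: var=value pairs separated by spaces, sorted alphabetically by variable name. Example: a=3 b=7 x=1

Step 1: declare e=35 at depth 0
Step 2: declare a=(read e)=35 at depth 0
Step 3: declare f=(read a)=35 at depth 0
Step 4: declare e=(read a)=35 at depth 0
Step 5: enter scope (depth=1)
Step 6: declare e=(read a)=35 at depth 1
Step 7: declare f=(read a)=35 at depth 1
Step 8: declare b=95 at depth 1
Step 9: exit scope (depth=0)
Visible at query point: a=35 e=35 f=35

Answer: a=35 e=35 f=35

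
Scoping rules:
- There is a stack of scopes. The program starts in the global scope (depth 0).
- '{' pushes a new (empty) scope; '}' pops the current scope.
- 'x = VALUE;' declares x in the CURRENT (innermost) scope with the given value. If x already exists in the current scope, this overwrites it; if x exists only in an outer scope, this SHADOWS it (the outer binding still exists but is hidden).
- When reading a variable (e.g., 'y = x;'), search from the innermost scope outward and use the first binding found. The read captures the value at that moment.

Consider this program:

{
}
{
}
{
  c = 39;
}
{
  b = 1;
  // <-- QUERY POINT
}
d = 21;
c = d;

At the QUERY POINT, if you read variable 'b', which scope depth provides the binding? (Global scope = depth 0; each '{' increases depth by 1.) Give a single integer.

Answer: 1

Derivation:
Step 1: enter scope (depth=1)
Step 2: exit scope (depth=0)
Step 3: enter scope (depth=1)
Step 4: exit scope (depth=0)
Step 5: enter scope (depth=1)
Step 6: declare c=39 at depth 1
Step 7: exit scope (depth=0)
Step 8: enter scope (depth=1)
Step 9: declare b=1 at depth 1
Visible at query point: b=1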